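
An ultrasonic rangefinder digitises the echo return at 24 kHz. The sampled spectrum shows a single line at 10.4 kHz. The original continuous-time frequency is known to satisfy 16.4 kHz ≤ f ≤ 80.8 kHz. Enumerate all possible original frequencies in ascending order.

Frequencies that alias to 10.4 kHz are k·fs ± 10.4 kHz for integer k ≥ 0.
k=0: 10.4 kHz.
k=1: 13.6 kHz, 34.4 kHz.
k=2: 37.6 kHz, 58.4 kHz.
k=3: 61.6 kHz, 82.4 kHz.
k=4: 85.6 kHz, 106.4 kHz.
Within [16.4 kHz, 80.8 kHz]: 34.4 kHz, 37.6 kHz, 58.4 kHz, 61.6 kHz.

34.4 kHz, 37.6 kHz, 58.4 kHz, 61.6 kHz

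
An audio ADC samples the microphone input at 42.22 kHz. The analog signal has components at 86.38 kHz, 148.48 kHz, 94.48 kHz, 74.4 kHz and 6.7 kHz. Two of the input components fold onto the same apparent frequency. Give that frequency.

fs/2 = 21.11 kHz.
86.38 kHz mod fs = 1.94 kHz.
1.94 kHz ≤ fs/2 = 21.11 kHz, appears at 1.94 kHz.
148.48 kHz mod fs = 21.82 kHz.
21.82 kHz > fs/2 = 21.11 kHz, folds to fs − 21.82 kHz = 20.4 kHz.
94.48 kHz mod fs = 10.04 kHz.
10.04 kHz ≤ fs/2 = 21.11 kHz, appears at 10.04 kHz.
74.4 kHz mod fs = 32.18 kHz.
32.18 kHz > fs/2 = 21.11 kHz, folds to fs − 32.18 kHz = 10.04 kHz.
6.7 kHz ≤ fs/2 = 21.11 kHz, passes unchanged.
74.4 kHz and 94.48 kHz both map to 10.04 kHz.

10.04 kHz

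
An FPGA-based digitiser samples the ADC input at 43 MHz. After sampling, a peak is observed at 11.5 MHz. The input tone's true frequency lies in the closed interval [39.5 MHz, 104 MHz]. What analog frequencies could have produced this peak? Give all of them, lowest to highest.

54.5 MHz, 74.5 MHz, 97.5 MHz

Frequencies that alias to 11.5 MHz are k·fs ± 11.5 MHz for integer k ≥ 0.
k=0: 11.5 MHz.
k=1: 31.5 MHz, 54.5 MHz.
k=2: 74.5 MHz, 97.5 MHz.
k=3: 117.5 MHz, 140.5 MHz.
Within [39.5 MHz, 104 MHz]: 54.5 MHz, 74.5 MHz, 97.5 MHz.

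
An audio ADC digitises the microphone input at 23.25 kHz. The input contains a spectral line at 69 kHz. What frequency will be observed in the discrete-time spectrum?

0.75 kHz

69 kHz mod fs = 22.5 kHz.
22.5 kHz > fs/2 = 11.625 kHz, folds to fs − 22.5 kHz = 0.75 kHz.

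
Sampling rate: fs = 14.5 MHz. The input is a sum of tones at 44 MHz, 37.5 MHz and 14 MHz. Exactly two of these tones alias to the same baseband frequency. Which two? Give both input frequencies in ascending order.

14 MHz, 44 MHz

fs/2 = 7.25 MHz.
44 MHz mod fs = 0.5 MHz.
0.5 MHz ≤ fs/2 = 7.25 MHz, appears at 0.5 MHz.
37.5 MHz mod fs = 8.5 MHz.
8.5 MHz > fs/2 = 7.25 MHz, folds to fs − 8.5 MHz = 6 MHz.
14 MHz > fs/2 = 7.25 MHz, folds to fs − 14 MHz = 0.5 MHz.
14 MHz and 44 MHz both map to 0.5 MHz.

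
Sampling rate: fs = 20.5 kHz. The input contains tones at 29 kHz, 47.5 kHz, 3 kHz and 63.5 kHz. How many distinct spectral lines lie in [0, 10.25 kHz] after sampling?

fs/2 = 10.25 kHz.
29 kHz mod fs = 8.5 kHz.
8.5 kHz ≤ fs/2 = 10.25 kHz, appears at 8.5 kHz.
47.5 kHz mod fs = 6.5 kHz.
6.5 kHz ≤ fs/2 = 10.25 kHz, appears at 6.5 kHz.
3 kHz ≤ fs/2 = 10.25 kHz, passes unchanged.
63.5 kHz mod fs = 2 kHz.
2 kHz ≤ fs/2 = 10.25 kHz, appears at 2 kHz.
Distinct values: {2 kHz, 3 kHz, 6.5 kHz, 8.5 kHz} → 4.

4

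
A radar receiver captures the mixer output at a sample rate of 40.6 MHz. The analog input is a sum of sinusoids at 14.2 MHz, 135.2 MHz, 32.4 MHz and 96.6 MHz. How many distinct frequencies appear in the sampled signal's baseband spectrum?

4

fs/2 = 20.3 MHz.
14.2 MHz ≤ fs/2 = 20.3 MHz, passes unchanged.
135.2 MHz mod fs = 13.4 MHz.
13.4 MHz ≤ fs/2 = 20.3 MHz, appears at 13.4 MHz.
32.4 MHz > fs/2 = 20.3 MHz, folds to fs − 32.4 MHz = 8.2 MHz.
96.6 MHz mod fs = 15.4 MHz.
15.4 MHz ≤ fs/2 = 20.3 MHz, appears at 15.4 MHz.
Distinct values: {8.2 MHz, 13.4 MHz, 14.2 MHz, 15.4 MHz} → 4.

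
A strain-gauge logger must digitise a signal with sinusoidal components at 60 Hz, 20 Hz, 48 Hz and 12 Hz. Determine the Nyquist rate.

120 Hz

Highest-frequency component: 60 Hz.
Nyquist rate = 2 × 60 Hz = 120 Hz.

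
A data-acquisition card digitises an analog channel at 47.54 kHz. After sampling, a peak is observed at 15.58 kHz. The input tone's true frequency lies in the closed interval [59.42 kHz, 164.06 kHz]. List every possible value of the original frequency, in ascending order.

63.12 kHz, 79.5 kHz, 110.66 kHz, 127.04 kHz, 158.2 kHz

Frequencies that alias to 15.58 kHz are k·fs ± 15.58 kHz for integer k ≥ 0.
k=0: 15.58 kHz.
k=1: 31.96 kHz, 63.12 kHz.
k=2: 79.5 kHz, 110.66 kHz.
k=3: 127.04 kHz, 158.2 kHz.
k=4: 174.58 kHz, 205.74 kHz.
Within [59.42 kHz, 164.06 kHz]: 63.12 kHz, 79.5 kHz, 110.66 kHz, 127.04 kHz, 158.2 kHz.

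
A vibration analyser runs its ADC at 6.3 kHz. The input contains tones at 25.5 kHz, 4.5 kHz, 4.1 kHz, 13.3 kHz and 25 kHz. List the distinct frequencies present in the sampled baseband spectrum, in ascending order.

0.2 kHz, 0.3 kHz, 0.7 kHz, 1.8 kHz, 2.2 kHz

fs/2 = 3.15 kHz.
25.5 kHz mod fs = 0.3 kHz.
0.3 kHz ≤ fs/2 = 3.15 kHz, appears at 0.3 kHz.
4.5 kHz > fs/2 = 3.15 kHz, folds to fs − 4.5 kHz = 1.8 kHz.
4.1 kHz > fs/2 = 3.15 kHz, folds to fs − 4.1 kHz = 2.2 kHz.
13.3 kHz mod fs = 0.7 kHz.
0.7 kHz ≤ fs/2 = 3.15 kHz, appears at 0.7 kHz.
25 kHz mod fs = 6.1 kHz.
6.1 kHz > fs/2 = 3.15 kHz, folds to fs − 6.1 kHz = 0.2 kHz.
Distinct values: {0.2 kHz, 0.3 kHz, 0.7 kHz, 1.8 kHz, 2.2 kHz}.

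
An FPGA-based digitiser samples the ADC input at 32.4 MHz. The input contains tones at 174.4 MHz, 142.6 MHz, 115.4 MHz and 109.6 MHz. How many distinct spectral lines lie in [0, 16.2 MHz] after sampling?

fs/2 = 16.2 MHz.
174.4 MHz mod fs = 12.4 MHz.
12.4 MHz ≤ fs/2 = 16.2 MHz, appears at 12.4 MHz.
142.6 MHz mod fs = 13 MHz.
13 MHz ≤ fs/2 = 16.2 MHz, appears at 13 MHz.
115.4 MHz mod fs = 18.2 MHz.
18.2 MHz > fs/2 = 16.2 MHz, folds to fs − 18.2 MHz = 14.2 MHz.
109.6 MHz mod fs = 12.4 MHz.
12.4 MHz ≤ fs/2 = 16.2 MHz, appears at 12.4 MHz.
Distinct values: {12.4 MHz, 13 MHz, 14.2 MHz} → 3.

3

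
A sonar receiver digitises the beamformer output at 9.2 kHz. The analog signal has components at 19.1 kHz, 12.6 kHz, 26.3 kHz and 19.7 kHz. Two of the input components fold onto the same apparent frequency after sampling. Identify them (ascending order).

19.7 kHz, 26.3 kHz

fs/2 = 4.6 kHz.
19.1 kHz mod fs = 0.7 kHz.
0.7 kHz ≤ fs/2 = 4.6 kHz, appears at 0.7 kHz.
12.6 kHz mod fs = 3.4 kHz.
3.4 kHz ≤ fs/2 = 4.6 kHz, appears at 3.4 kHz.
26.3 kHz mod fs = 7.9 kHz.
7.9 kHz > fs/2 = 4.6 kHz, folds to fs − 7.9 kHz = 1.3 kHz.
19.7 kHz mod fs = 1.3 kHz.
1.3 kHz ≤ fs/2 = 4.6 kHz, appears at 1.3 kHz.
19.7 kHz and 26.3 kHz both map to 1.3 kHz.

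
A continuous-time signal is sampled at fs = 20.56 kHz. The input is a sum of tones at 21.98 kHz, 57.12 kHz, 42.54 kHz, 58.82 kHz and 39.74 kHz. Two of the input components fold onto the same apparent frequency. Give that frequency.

fs/2 = 10.28 kHz.
21.98 kHz mod fs = 1.42 kHz.
1.42 kHz ≤ fs/2 = 10.28 kHz, appears at 1.42 kHz.
57.12 kHz mod fs = 16 kHz.
16 kHz > fs/2 = 10.28 kHz, folds to fs − 16 kHz = 4.56 kHz.
42.54 kHz mod fs = 1.42 kHz.
1.42 kHz ≤ fs/2 = 10.28 kHz, appears at 1.42 kHz.
58.82 kHz mod fs = 17.7 kHz.
17.7 kHz > fs/2 = 10.28 kHz, folds to fs − 17.7 kHz = 2.86 kHz.
39.74 kHz mod fs = 19.18 kHz.
19.18 kHz > fs/2 = 10.28 kHz, folds to fs − 19.18 kHz = 1.38 kHz.
21.98 kHz and 42.54 kHz both map to 1.42 kHz.

1.42 kHz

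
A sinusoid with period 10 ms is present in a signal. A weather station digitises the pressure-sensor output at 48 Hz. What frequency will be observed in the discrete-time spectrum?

4 Hz

T = 10 ms → f = 1/T = 100 Hz.
100 Hz mod fs = 4 Hz.
4 Hz ≤ fs/2 = 24 Hz, appears at 4 Hz.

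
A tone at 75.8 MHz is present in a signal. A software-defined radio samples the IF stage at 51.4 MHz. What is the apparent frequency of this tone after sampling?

75.8 MHz mod fs = 24.4 MHz.
24.4 MHz ≤ fs/2 = 25.7 MHz, appears at 24.4 MHz.

24.4 MHz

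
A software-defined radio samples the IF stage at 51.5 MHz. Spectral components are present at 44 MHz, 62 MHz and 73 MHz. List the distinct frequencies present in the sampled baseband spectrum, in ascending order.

fs/2 = 25.75 MHz.
44 MHz > fs/2 = 25.75 MHz, folds to fs − 44 MHz = 7.5 MHz.
62 MHz mod fs = 10.5 MHz.
10.5 MHz ≤ fs/2 = 25.75 MHz, appears at 10.5 MHz.
73 MHz mod fs = 21.5 MHz.
21.5 MHz ≤ fs/2 = 25.75 MHz, appears at 21.5 MHz.
Distinct values: {7.5 MHz, 10.5 MHz, 21.5 MHz}.

7.5 MHz, 10.5 MHz, 21.5 MHz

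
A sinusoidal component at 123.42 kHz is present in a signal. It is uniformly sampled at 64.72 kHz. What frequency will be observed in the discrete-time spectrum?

6.02 kHz

123.42 kHz mod fs = 58.7 kHz.
58.7 kHz > fs/2 = 32.36 kHz, folds to fs − 58.7 kHz = 6.02 kHz.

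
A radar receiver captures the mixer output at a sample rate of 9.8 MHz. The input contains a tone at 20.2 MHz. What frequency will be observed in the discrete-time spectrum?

20.2 MHz mod fs = 0.6 MHz.
0.6 MHz ≤ fs/2 = 4.9 MHz, appears at 0.6 MHz.

0.6 MHz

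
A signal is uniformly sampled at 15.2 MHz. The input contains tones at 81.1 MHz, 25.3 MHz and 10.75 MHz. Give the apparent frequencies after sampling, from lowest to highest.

4.45 MHz, 5.1 MHz

fs/2 = 7.6 MHz.
81.1 MHz mod fs = 5.1 MHz.
5.1 MHz ≤ fs/2 = 7.6 MHz, appears at 5.1 MHz.
25.3 MHz mod fs = 10.1 MHz.
10.1 MHz > fs/2 = 7.6 MHz, folds to fs − 10.1 MHz = 5.1 MHz.
10.75 MHz > fs/2 = 7.6 MHz, folds to fs − 10.75 MHz = 4.45 MHz.
Distinct values: {4.45 MHz, 5.1 MHz}.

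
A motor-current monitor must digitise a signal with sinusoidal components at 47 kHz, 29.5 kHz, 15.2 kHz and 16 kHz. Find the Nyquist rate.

Highest-frequency component: 47 kHz.
Nyquist rate = 2 × 47 kHz = 94 kHz.

94 kHz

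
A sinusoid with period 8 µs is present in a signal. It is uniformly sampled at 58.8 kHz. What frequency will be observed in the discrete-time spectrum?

7.4 kHz

T = 8 µs → f = 1/T = 125 kHz.
125 kHz mod fs = 7.4 kHz.
7.4 kHz ≤ fs/2 = 29.4 kHz, appears at 7.4 kHz.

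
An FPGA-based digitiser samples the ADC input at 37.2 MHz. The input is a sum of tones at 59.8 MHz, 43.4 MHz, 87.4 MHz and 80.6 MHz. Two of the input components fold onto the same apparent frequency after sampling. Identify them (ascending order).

fs/2 = 18.6 MHz.
59.8 MHz mod fs = 22.6 MHz.
22.6 MHz > fs/2 = 18.6 MHz, folds to fs − 22.6 MHz = 14.6 MHz.
43.4 MHz mod fs = 6.2 MHz.
6.2 MHz ≤ fs/2 = 18.6 MHz, appears at 6.2 MHz.
87.4 MHz mod fs = 13 MHz.
13 MHz ≤ fs/2 = 18.6 MHz, appears at 13 MHz.
80.6 MHz mod fs = 6.2 MHz.
6.2 MHz ≤ fs/2 = 18.6 MHz, appears at 6.2 MHz.
43.4 MHz and 80.6 MHz both map to 6.2 MHz.

43.4 MHz, 80.6 MHz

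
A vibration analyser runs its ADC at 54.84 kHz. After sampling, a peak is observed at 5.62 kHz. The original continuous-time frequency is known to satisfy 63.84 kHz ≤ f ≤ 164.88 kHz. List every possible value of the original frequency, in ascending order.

104.06 kHz, 115.3 kHz, 158.9 kHz

Frequencies that alias to 5.62 kHz are k·fs ± 5.62 kHz for integer k ≥ 0.
k=0: 5.62 kHz.
k=1: 49.22 kHz, 60.46 kHz.
k=2: 104.06 kHz, 115.3 kHz.
k=3: 158.9 kHz, 170.14 kHz.
k=4: 213.74 kHz, 224.98 kHz.
Within [63.84 kHz, 164.88 kHz]: 104.06 kHz, 115.3 kHz, 158.9 kHz.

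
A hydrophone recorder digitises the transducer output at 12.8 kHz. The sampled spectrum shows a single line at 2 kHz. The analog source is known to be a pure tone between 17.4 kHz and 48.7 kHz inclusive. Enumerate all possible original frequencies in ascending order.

Frequencies that alias to 2 kHz are k·fs ± 2 kHz for integer k ≥ 0.
k=0: 2 kHz.
k=1: 10.8 kHz, 14.8 kHz.
k=2: 23.6 kHz, 27.6 kHz.
k=3: 36.4 kHz, 40.4 kHz.
k=4: 49.2 kHz, 53.2 kHz.
Within [17.4 kHz, 48.7 kHz]: 23.6 kHz, 27.6 kHz, 36.4 kHz, 40.4 kHz.

23.6 kHz, 27.6 kHz, 36.4 kHz, 40.4 kHz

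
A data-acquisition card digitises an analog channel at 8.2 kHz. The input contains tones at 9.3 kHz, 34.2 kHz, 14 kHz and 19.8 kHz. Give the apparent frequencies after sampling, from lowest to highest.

fs/2 = 4.1 kHz.
9.3 kHz mod fs = 1.1 kHz.
1.1 kHz ≤ fs/2 = 4.1 kHz, appears at 1.1 kHz.
34.2 kHz mod fs = 1.4 kHz.
1.4 kHz ≤ fs/2 = 4.1 kHz, appears at 1.4 kHz.
14 kHz mod fs = 5.8 kHz.
5.8 kHz > fs/2 = 4.1 kHz, folds to fs − 5.8 kHz = 2.4 kHz.
19.8 kHz mod fs = 3.4 kHz.
3.4 kHz ≤ fs/2 = 4.1 kHz, appears at 3.4 kHz.
Distinct values: {1.1 kHz, 1.4 kHz, 2.4 kHz, 3.4 kHz}.

1.1 kHz, 1.4 kHz, 2.4 kHz, 3.4 kHz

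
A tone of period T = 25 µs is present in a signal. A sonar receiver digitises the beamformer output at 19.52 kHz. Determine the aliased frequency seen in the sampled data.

0.96 kHz

T = 25 µs → f = 1/T = 40 kHz.
40 kHz mod fs = 0.96 kHz.
0.96 kHz ≤ fs/2 = 9.76 kHz, appears at 0.96 kHz.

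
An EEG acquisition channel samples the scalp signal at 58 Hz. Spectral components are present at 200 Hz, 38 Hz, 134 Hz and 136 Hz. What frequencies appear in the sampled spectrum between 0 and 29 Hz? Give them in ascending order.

18 Hz, 20 Hz, 26 Hz

fs/2 = 29 Hz.
200 Hz mod fs = 26 Hz.
26 Hz ≤ fs/2 = 29 Hz, appears at 26 Hz.
38 Hz > fs/2 = 29 Hz, folds to fs − 38 Hz = 20 Hz.
134 Hz mod fs = 18 Hz.
18 Hz ≤ fs/2 = 29 Hz, appears at 18 Hz.
136 Hz mod fs = 20 Hz.
20 Hz ≤ fs/2 = 29 Hz, appears at 20 Hz.
Distinct values: {18 Hz, 20 Hz, 26 Hz}.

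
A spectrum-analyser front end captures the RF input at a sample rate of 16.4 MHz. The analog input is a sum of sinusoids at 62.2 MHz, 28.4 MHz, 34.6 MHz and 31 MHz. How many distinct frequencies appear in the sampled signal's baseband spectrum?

fs/2 = 8.2 MHz.
62.2 MHz mod fs = 13 MHz.
13 MHz > fs/2 = 8.2 MHz, folds to fs − 13 MHz = 3.4 MHz.
28.4 MHz mod fs = 12 MHz.
12 MHz > fs/2 = 8.2 MHz, folds to fs − 12 MHz = 4.4 MHz.
34.6 MHz mod fs = 1.8 MHz.
1.8 MHz ≤ fs/2 = 8.2 MHz, appears at 1.8 MHz.
31 MHz mod fs = 14.6 MHz.
14.6 MHz > fs/2 = 8.2 MHz, folds to fs − 14.6 MHz = 1.8 MHz.
Distinct values: {1.8 MHz, 3.4 MHz, 4.4 MHz} → 3.

3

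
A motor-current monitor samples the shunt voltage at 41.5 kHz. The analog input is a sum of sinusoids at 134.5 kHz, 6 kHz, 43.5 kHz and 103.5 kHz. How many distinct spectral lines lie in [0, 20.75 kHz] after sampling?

fs/2 = 20.75 kHz.
134.5 kHz mod fs = 10 kHz.
10 kHz ≤ fs/2 = 20.75 kHz, appears at 10 kHz.
6 kHz ≤ fs/2 = 20.75 kHz, passes unchanged.
43.5 kHz mod fs = 2 kHz.
2 kHz ≤ fs/2 = 20.75 kHz, appears at 2 kHz.
103.5 kHz mod fs = 20.5 kHz.
20.5 kHz ≤ fs/2 = 20.75 kHz, appears at 20.5 kHz.
Distinct values: {2 kHz, 6 kHz, 10 kHz, 20.5 kHz} → 4.

4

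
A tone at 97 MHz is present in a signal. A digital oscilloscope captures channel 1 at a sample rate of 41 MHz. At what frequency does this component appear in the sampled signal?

15 MHz

97 MHz mod fs = 15 MHz.
15 MHz ≤ fs/2 = 20.5 MHz, appears at 15 MHz.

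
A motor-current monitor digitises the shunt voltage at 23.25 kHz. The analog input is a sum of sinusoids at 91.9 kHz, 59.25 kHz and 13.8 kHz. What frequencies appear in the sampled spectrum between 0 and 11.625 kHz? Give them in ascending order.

fs/2 = 11.625 kHz.
91.9 kHz mod fs = 22.15 kHz.
22.15 kHz > fs/2 = 11.625 kHz, folds to fs − 22.15 kHz = 1.1 kHz.
59.25 kHz mod fs = 12.75 kHz.
12.75 kHz > fs/2 = 11.625 kHz, folds to fs − 12.75 kHz = 10.5 kHz.
13.8 kHz > fs/2 = 11.625 kHz, folds to fs − 13.8 kHz = 9.45 kHz.
Distinct values: {1.1 kHz, 9.45 kHz, 10.5 kHz}.

1.1 kHz, 9.45 kHz, 10.5 kHz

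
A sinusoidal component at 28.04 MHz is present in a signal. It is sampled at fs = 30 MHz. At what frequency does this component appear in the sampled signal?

28.04 MHz > fs/2 = 15 MHz, folds to fs − 28.04 MHz = 1.96 MHz.

1.96 MHz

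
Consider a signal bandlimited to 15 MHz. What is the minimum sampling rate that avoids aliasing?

Nyquist rate = 2 × 15 MHz = 30 MHz.

30 MHz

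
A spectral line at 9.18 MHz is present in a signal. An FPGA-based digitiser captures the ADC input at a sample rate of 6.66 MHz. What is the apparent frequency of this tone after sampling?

9.18 MHz mod fs = 2.52 MHz.
2.52 MHz ≤ fs/2 = 3.33 MHz, appears at 2.52 MHz.

2.52 MHz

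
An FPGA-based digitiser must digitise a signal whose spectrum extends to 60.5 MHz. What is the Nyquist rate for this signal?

121 MHz

Nyquist rate = 2 × 60.5 MHz = 121 MHz.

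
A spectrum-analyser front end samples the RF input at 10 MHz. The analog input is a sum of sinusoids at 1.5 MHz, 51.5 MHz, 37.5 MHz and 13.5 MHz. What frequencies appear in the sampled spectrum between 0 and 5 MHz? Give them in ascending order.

1.5 MHz, 2.5 MHz, 3.5 MHz

fs/2 = 5 MHz.
1.5 MHz ≤ fs/2 = 5 MHz, passes unchanged.
51.5 MHz mod fs = 1.5 MHz.
1.5 MHz ≤ fs/2 = 5 MHz, appears at 1.5 MHz.
37.5 MHz mod fs = 7.5 MHz.
7.5 MHz > fs/2 = 5 MHz, folds to fs − 7.5 MHz = 2.5 MHz.
13.5 MHz mod fs = 3.5 MHz.
3.5 MHz ≤ fs/2 = 5 MHz, appears at 3.5 MHz.
Distinct values: {1.5 MHz, 2.5 MHz, 3.5 MHz}.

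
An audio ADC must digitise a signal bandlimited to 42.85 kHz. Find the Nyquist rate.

Nyquist rate = 2 × 42.85 kHz = 85.7 kHz.

85.7 kHz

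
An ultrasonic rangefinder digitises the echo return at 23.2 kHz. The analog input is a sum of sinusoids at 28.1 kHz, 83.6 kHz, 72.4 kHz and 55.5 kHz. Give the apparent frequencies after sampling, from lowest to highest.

2.8 kHz, 4.9 kHz, 9.1 kHz, 9.2 kHz

fs/2 = 11.6 kHz.
28.1 kHz mod fs = 4.9 kHz.
4.9 kHz ≤ fs/2 = 11.6 kHz, appears at 4.9 kHz.
83.6 kHz mod fs = 14 kHz.
14 kHz > fs/2 = 11.6 kHz, folds to fs − 14 kHz = 9.2 kHz.
72.4 kHz mod fs = 2.8 kHz.
2.8 kHz ≤ fs/2 = 11.6 kHz, appears at 2.8 kHz.
55.5 kHz mod fs = 9.1 kHz.
9.1 kHz ≤ fs/2 = 11.6 kHz, appears at 9.1 kHz.
Distinct values: {2.8 kHz, 4.9 kHz, 9.1 kHz, 9.2 kHz}.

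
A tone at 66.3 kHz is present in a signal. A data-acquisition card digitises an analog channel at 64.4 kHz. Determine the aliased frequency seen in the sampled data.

66.3 kHz mod fs = 1.9 kHz.
1.9 kHz ≤ fs/2 = 32.2 kHz, appears at 1.9 kHz.

1.9 kHz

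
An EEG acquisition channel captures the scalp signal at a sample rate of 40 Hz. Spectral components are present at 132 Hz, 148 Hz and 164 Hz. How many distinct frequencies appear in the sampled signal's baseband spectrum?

2

fs/2 = 20 Hz.
132 Hz mod fs = 12 Hz.
12 Hz ≤ fs/2 = 20 Hz, appears at 12 Hz.
148 Hz mod fs = 28 Hz.
28 Hz > fs/2 = 20 Hz, folds to fs − 28 Hz = 12 Hz.
164 Hz mod fs = 4 Hz.
4 Hz ≤ fs/2 = 20 Hz, appears at 4 Hz.
Distinct values: {4 Hz, 12 Hz} → 2.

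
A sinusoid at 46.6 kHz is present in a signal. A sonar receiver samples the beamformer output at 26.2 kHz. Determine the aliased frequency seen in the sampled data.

5.8 kHz

46.6 kHz mod fs = 20.4 kHz.
20.4 kHz > fs/2 = 13.1 kHz, folds to fs − 20.4 kHz = 5.8 kHz.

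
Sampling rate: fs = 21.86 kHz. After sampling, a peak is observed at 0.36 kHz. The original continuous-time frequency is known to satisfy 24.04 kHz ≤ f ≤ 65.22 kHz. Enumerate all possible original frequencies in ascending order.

43.36 kHz, 44.08 kHz, 65.22 kHz

Frequencies that alias to 0.36 kHz are k·fs ± 0.36 kHz for integer k ≥ 0.
k=0: 0.36 kHz.
k=1: 21.5 kHz, 22.22 kHz.
k=2: 43.36 kHz, 44.08 kHz.
k=3: 65.22 kHz, 65.94 kHz.
k=4: 87.08 kHz, 87.8 kHz.
Within [24.04 kHz, 65.22 kHz]: 43.36 kHz, 44.08 kHz, 65.22 kHz.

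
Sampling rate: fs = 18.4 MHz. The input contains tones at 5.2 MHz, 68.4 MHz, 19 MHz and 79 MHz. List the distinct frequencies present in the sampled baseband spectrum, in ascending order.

0.6 MHz, 5.2 MHz, 5.4 MHz

fs/2 = 9.2 MHz.
5.2 MHz ≤ fs/2 = 9.2 MHz, passes unchanged.
68.4 MHz mod fs = 13.2 MHz.
13.2 MHz > fs/2 = 9.2 MHz, folds to fs − 13.2 MHz = 5.2 MHz.
19 MHz mod fs = 0.6 MHz.
0.6 MHz ≤ fs/2 = 9.2 MHz, appears at 0.6 MHz.
79 MHz mod fs = 5.4 MHz.
5.4 MHz ≤ fs/2 = 9.2 MHz, appears at 5.4 MHz.
Distinct values: {0.6 MHz, 5.2 MHz, 5.4 MHz}.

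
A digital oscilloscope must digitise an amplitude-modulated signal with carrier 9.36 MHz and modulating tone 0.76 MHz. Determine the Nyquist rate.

AM sidebands sit at fc ± fm = 8.6 MHz and 10.12 MHz.
Highest-frequency component: 10.12 MHz.
Nyquist rate = 2 × 10.12 MHz = 20.24 MHz.

20.24 MHz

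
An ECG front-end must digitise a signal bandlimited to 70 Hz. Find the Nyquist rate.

Nyquist rate = 2 × 70 Hz = 140 Hz.

140 Hz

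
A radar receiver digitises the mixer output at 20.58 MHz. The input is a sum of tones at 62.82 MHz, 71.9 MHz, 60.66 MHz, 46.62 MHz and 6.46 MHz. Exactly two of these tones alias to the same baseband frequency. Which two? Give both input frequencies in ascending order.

fs/2 = 10.29 MHz.
62.82 MHz mod fs = 1.08 MHz.
1.08 MHz ≤ fs/2 = 10.29 MHz, appears at 1.08 MHz.
71.9 MHz mod fs = 10.16 MHz.
10.16 MHz ≤ fs/2 = 10.29 MHz, appears at 10.16 MHz.
60.66 MHz mod fs = 19.5 MHz.
19.5 MHz > fs/2 = 10.29 MHz, folds to fs − 19.5 MHz = 1.08 MHz.
46.62 MHz mod fs = 5.46 MHz.
5.46 MHz ≤ fs/2 = 10.29 MHz, appears at 5.46 MHz.
6.46 MHz ≤ fs/2 = 10.29 MHz, passes unchanged.
60.66 MHz and 62.82 MHz both map to 1.08 MHz.

60.66 MHz, 62.82 MHz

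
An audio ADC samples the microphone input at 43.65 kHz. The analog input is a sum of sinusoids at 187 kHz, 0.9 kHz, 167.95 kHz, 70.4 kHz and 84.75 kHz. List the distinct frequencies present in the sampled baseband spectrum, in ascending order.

fs/2 = 21.825 kHz.
187 kHz mod fs = 12.4 kHz.
12.4 kHz ≤ fs/2 = 21.825 kHz, appears at 12.4 kHz.
0.9 kHz ≤ fs/2 = 21.825 kHz, passes unchanged.
167.95 kHz mod fs = 37 kHz.
37 kHz > fs/2 = 21.825 kHz, folds to fs − 37 kHz = 6.65 kHz.
70.4 kHz mod fs = 26.75 kHz.
26.75 kHz > fs/2 = 21.825 kHz, folds to fs − 26.75 kHz = 16.9 kHz.
84.75 kHz mod fs = 41.1 kHz.
41.1 kHz > fs/2 = 21.825 kHz, folds to fs − 41.1 kHz = 2.55 kHz.
Distinct values: {0.9 kHz, 2.55 kHz, 6.65 kHz, 12.4 kHz, 16.9 kHz}.

0.9 kHz, 2.55 kHz, 6.65 kHz, 12.4 kHz, 16.9 kHz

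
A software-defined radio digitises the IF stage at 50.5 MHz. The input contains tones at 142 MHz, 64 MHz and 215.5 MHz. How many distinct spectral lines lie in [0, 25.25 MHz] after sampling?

fs/2 = 25.25 MHz.
142 MHz mod fs = 41 MHz.
41 MHz > fs/2 = 25.25 MHz, folds to fs − 41 MHz = 9.5 MHz.
64 MHz mod fs = 13.5 MHz.
13.5 MHz ≤ fs/2 = 25.25 MHz, appears at 13.5 MHz.
215.5 MHz mod fs = 13.5 MHz.
13.5 MHz ≤ fs/2 = 25.25 MHz, appears at 13.5 MHz.
Distinct values: {9.5 MHz, 13.5 MHz} → 2.

2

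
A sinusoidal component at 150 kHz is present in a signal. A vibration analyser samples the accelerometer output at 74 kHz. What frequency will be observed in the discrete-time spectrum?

150 kHz mod fs = 2 kHz.
2 kHz ≤ fs/2 = 37 kHz, appears at 2 kHz.

2 kHz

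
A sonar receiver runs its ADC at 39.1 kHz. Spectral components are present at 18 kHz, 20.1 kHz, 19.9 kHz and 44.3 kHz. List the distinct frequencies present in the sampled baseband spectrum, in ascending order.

fs/2 = 19.55 kHz.
18 kHz ≤ fs/2 = 19.55 kHz, passes unchanged.
20.1 kHz > fs/2 = 19.55 kHz, folds to fs − 20.1 kHz = 19 kHz.
19.9 kHz > fs/2 = 19.55 kHz, folds to fs − 19.9 kHz = 19.2 kHz.
44.3 kHz mod fs = 5.2 kHz.
5.2 kHz ≤ fs/2 = 19.55 kHz, appears at 5.2 kHz.
Distinct values: {5.2 kHz, 18 kHz, 19 kHz, 19.2 kHz}.

5.2 kHz, 18 kHz, 19 kHz, 19.2 kHz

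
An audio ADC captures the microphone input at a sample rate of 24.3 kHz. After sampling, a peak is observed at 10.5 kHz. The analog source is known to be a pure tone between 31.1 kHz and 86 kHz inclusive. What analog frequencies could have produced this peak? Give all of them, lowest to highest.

Frequencies that alias to 10.5 kHz are k·fs ± 10.5 kHz for integer k ≥ 0.
k=0: 10.5 kHz.
k=1: 13.8 kHz, 34.8 kHz.
k=2: 38.1 kHz, 59.1 kHz.
k=3: 62.4 kHz, 83.4 kHz.
k=4: 86.7 kHz, 107.7 kHz.
Within [31.1 kHz, 86 kHz]: 34.8 kHz, 38.1 kHz, 59.1 kHz, 62.4 kHz, 83.4 kHz.

34.8 kHz, 38.1 kHz, 59.1 kHz, 62.4 kHz, 83.4 kHz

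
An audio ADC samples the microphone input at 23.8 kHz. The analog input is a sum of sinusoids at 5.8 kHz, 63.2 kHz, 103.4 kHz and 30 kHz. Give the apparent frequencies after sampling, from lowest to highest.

fs/2 = 11.9 kHz.
5.8 kHz ≤ fs/2 = 11.9 kHz, passes unchanged.
63.2 kHz mod fs = 15.6 kHz.
15.6 kHz > fs/2 = 11.9 kHz, folds to fs − 15.6 kHz = 8.2 kHz.
103.4 kHz mod fs = 8.2 kHz.
8.2 kHz ≤ fs/2 = 11.9 kHz, appears at 8.2 kHz.
30 kHz mod fs = 6.2 kHz.
6.2 kHz ≤ fs/2 = 11.9 kHz, appears at 6.2 kHz.
Distinct values: {5.8 kHz, 6.2 kHz, 8.2 kHz}.

5.8 kHz, 6.2 kHz, 8.2 kHz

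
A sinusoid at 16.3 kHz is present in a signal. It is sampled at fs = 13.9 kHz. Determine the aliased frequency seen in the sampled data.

2.4 kHz

16.3 kHz mod fs = 2.4 kHz.
2.4 kHz ≤ fs/2 = 6.95 kHz, appears at 2.4 kHz.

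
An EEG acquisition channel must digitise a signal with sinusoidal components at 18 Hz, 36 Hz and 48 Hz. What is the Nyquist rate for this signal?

96 Hz

Highest-frequency component: 48 Hz.
Nyquist rate = 2 × 48 Hz = 96 Hz.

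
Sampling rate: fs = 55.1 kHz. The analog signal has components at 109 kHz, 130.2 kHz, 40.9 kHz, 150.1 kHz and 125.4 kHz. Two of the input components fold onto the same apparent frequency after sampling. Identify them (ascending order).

fs/2 = 27.55 kHz.
109 kHz mod fs = 53.9 kHz.
53.9 kHz > fs/2 = 27.55 kHz, folds to fs − 53.9 kHz = 1.2 kHz.
130.2 kHz mod fs = 20 kHz.
20 kHz ≤ fs/2 = 27.55 kHz, appears at 20 kHz.
40.9 kHz > fs/2 = 27.55 kHz, folds to fs − 40.9 kHz = 14.2 kHz.
150.1 kHz mod fs = 39.9 kHz.
39.9 kHz > fs/2 = 27.55 kHz, folds to fs − 39.9 kHz = 15.2 kHz.
125.4 kHz mod fs = 15.2 kHz.
15.2 kHz ≤ fs/2 = 27.55 kHz, appears at 15.2 kHz.
125.4 kHz and 150.1 kHz both map to 15.2 kHz.

125.4 kHz, 150.1 kHz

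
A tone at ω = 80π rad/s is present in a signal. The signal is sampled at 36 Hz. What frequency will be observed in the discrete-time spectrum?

4 Hz

ω = 80π rad/s → f = ω/(2π) = 40 Hz.
40 Hz mod fs = 4 Hz.
4 Hz ≤ fs/2 = 18 Hz, appears at 4 Hz.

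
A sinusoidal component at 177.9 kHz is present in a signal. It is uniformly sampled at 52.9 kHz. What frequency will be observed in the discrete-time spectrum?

177.9 kHz mod fs = 19.2 kHz.
19.2 kHz ≤ fs/2 = 26.45 kHz, appears at 19.2 kHz.

19.2 kHz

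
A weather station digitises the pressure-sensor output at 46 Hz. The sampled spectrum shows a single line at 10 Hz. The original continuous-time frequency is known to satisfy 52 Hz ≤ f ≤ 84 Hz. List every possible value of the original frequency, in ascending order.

56 Hz, 82 Hz

Frequencies that alias to 10 Hz are k·fs ± 10 Hz for integer k ≥ 0.
k=0: 10 Hz.
k=1: 36 Hz, 56 Hz.
k=2: 82 Hz, 102 Hz.
k=3: 128 Hz, 148 Hz.
Within [52 Hz, 84 Hz]: 56 Hz, 82 Hz.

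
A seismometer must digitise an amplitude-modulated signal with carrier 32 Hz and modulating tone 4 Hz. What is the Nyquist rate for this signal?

72 Hz

AM sidebands sit at fc ± fm = 28 Hz and 36 Hz.
Highest-frequency component: 36 Hz.
Nyquist rate = 2 × 36 Hz = 72 Hz.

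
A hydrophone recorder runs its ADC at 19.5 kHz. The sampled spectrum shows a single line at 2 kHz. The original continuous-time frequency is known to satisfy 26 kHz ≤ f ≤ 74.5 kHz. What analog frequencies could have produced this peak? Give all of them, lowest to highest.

Frequencies that alias to 2 kHz are k·fs ± 2 kHz for integer k ≥ 0.
k=0: 2 kHz.
k=1: 17.5 kHz, 21.5 kHz.
k=2: 37 kHz, 41 kHz.
k=3: 56.5 kHz, 60.5 kHz.
k=4: 76 kHz, 80 kHz.
Within [26 kHz, 74.5 kHz]: 37 kHz, 41 kHz, 56.5 kHz, 60.5 kHz.

37 kHz, 41 kHz, 56.5 kHz, 60.5 kHz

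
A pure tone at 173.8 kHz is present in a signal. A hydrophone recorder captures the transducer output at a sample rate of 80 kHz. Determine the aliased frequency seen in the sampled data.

13.8 kHz

173.8 kHz mod fs = 13.8 kHz.
13.8 kHz ≤ fs/2 = 40 kHz, appears at 13.8 kHz.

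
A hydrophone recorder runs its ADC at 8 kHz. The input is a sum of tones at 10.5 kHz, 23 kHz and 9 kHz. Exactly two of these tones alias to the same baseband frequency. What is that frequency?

1 kHz

fs/2 = 4 kHz.
10.5 kHz mod fs = 2.5 kHz.
2.5 kHz ≤ fs/2 = 4 kHz, appears at 2.5 kHz.
23 kHz mod fs = 7 kHz.
7 kHz > fs/2 = 4 kHz, folds to fs − 7 kHz = 1 kHz.
9 kHz mod fs = 1 kHz.
1 kHz ≤ fs/2 = 4 kHz, appears at 1 kHz.
9 kHz and 23 kHz both map to 1 kHz.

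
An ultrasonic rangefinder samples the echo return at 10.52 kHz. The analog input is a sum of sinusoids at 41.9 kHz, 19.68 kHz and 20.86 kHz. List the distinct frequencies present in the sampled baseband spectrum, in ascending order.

0.18 kHz, 1.36 kHz

fs/2 = 5.26 kHz.
41.9 kHz mod fs = 10.34 kHz.
10.34 kHz > fs/2 = 5.26 kHz, folds to fs − 10.34 kHz = 0.18 kHz.
19.68 kHz mod fs = 9.16 kHz.
9.16 kHz > fs/2 = 5.26 kHz, folds to fs − 9.16 kHz = 1.36 kHz.
20.86 kHz mod fs = 10.34 kHz.
10.34 kHz > fs/2 = 5.26 kHz, folds to fs − 10.34 kHz = 0.18 kHz.
Distinct values: {0.18 kHz, 1.36 kHz}.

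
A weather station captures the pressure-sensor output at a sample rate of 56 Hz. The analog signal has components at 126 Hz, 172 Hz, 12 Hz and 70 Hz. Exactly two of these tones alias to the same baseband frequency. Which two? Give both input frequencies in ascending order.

fs/2 = 28 Hz.
126 Hz mod fs = 14 Hz.
14 Hz ≤ fs/2 = 28 Hz, appears at 14 Hz.
172 Hz mod fs = 4 Hz.
4 Hz ≤ fs/2 = 28 Hz, appears at 4 Hz.
12 Hz ≤ fs/2 = 28 Hz, passes unchanged.
70 Hz mod fs = 14 Hz.
14 Hz ≤ fs/2 = 28 Hz, appears at 14 Hz.
70 Hz and 126 Hz both map to 14 Hz.

70 Hz, 126 Hz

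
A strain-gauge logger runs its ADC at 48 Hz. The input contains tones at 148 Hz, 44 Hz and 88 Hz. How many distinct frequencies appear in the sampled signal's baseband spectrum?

fs/2 = 24 Hz.
148 Hz mod fs = 4 Hz.
4 Hz ≤ fs/2 = 24 Hz, appears at 4 Hz.
44 Hz > fs/2 = 24 Hz, folds to fs − 44 Hz = 4 Hz.
88 Hz mod fs = 40 Hz.
40 Hz > fs/2 = 24 Hz, folds to fs − 40 Hz = 8 Hz.
Distinct values: {4 Hz, 8 Hz} → 2.

2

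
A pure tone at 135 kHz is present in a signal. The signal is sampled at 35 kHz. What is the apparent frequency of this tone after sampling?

5 kHz

135 kHz mod fs = 30 kHz.
30 kHz > fs/2 = 17.5 kHz, folds to fs − 30 kHz = 5 kHz.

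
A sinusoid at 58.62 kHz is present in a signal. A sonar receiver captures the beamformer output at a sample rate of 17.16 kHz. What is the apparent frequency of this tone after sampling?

58.62 kHz mod fs = 7.14 kHz.
7.14 kHz ≤ fs/2 = 8.58 kHz, appears at 7.14 kHz.

7.14 kHz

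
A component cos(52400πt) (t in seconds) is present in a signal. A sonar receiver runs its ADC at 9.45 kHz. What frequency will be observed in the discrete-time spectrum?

ω = 52400π rad/s → f = ω/(2π) = 26200 Hz = 26.2 kHz.
26.2 kHz mod fs = 7.3 kHz.
7.3 kHz > fs/2 = 4.725 kHz, folds to fs − 7.3 kHz = 2.15 kHz.

2.15 kHz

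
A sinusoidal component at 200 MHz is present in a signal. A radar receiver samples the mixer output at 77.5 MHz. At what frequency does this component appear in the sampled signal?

32.5 MHz

200 MHz mod fs = 45 MHz.
45 MHz > fs/2 = 38.75 MHz, folds to fs − 45 MHz = 32.5 MHz.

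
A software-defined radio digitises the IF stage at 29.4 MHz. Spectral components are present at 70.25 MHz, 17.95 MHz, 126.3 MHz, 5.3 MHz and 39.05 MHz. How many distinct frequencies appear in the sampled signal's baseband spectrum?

fs/2 = 14.7 MHz.
70.25 MHz mod fs = 11.45 MHz.
11.45 MHz ≤ fs/2 = 14.7 MHz, appears at 11.45 MHz.
17.95 MHz > fs/2 = 14.7 MHz, folds to fs − 17.95 MHz = 11.45 MHz.
126.3 MHz mod fs = 8.7 MHz.
8.7 MHz ≤ fs/2 = 14.7 MHz, appears at 8.7 MHz.
5.3 MHz ≤ fs/2 = 14.7 MHz, passes unchanged.
39.05 MHz mod fs = 9.65 MHz.
9.65 MHz ≤ fs/2 = 14.7 MHz, appears at 9.65 MHz.
Distinct values: {5.3 MHz, 8.7 MHz, 9.65 MHz, 11.45 MHz} → 4.

4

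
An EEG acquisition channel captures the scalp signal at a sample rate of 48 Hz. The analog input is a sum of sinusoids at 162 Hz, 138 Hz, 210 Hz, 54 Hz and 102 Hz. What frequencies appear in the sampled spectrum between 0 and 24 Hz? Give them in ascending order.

fs/2 = 24 Hz.
162 Hz mod fs = 18 Hz.
18 Hz ≤ fs/2 = 24 Hz, appears at 18 Hz.
138 Hz mod fs = 42 Hz.
42 Hz > fs/2 = 24 Hz, folds to fs − 42 Hz = 6 Hz.
210 Hz mod fs = 18 Hz.
18 Hz ≤ fs/2 = 24 Hz, appears at 18 Hz.
54 Hz mod fs = 6 Hz.
6 Hz ≤ fs/2 = 24 Hz, appears at 6 Hz.
102 Hz mod fs = 6 Hz.
6 Hz ≤ fs/2 = 24 Hz, appears at 6 Hz.
Distinct values: {6 Hz, 18 Hz}.

6 Hz, 18 Hz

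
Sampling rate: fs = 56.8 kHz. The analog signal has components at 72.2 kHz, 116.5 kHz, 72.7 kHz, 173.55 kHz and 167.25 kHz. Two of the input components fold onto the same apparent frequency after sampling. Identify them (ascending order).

fs/2 = 28.4 kHz.
72.2 kHz mod fs = 15.4 kHz.
15.4 kHz ≤ fs/2 = 28.4 kHz, appears at 15.4 kHz.
116.5 kHz mod fs = 2.9 kHz.
2.9 kHz ≤ fs/2 = 28.4 kHz, appears at 2.9 kHz.
72.7 kHz mod fs = 15.9 kHz.
15.9 kHz ≤ fs/2 = 28.4 kHz, appears at 15.9 kHz.
173.55 kHz mod fs = 3.15 kHz.
3.15 kHz ≤ fs/2 = 28.4 kHz, appears at 3.15 kHz.
167.25 kHz mod fs = 53.65 kHz.
53.65 kHz > fs/2 = 28.4 kHz, folds to fs − 53.65 kHz = 3.15 kHz.
167.25 kHz and 173.55 kHz both map to 3.15 kHz.

167.25 kHz, 173.55 kHz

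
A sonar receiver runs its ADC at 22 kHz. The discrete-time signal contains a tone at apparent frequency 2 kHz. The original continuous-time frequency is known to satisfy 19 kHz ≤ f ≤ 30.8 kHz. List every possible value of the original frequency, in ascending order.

20 kHz, 24 kHz

Frequencies that alias to 2 kHz are k·fs ± 2 kHz for integer k ≥ 0.
k=0: 2 kHz.
k=1: 20 kHz, 24 kHz.
k=2: 42 kHz, 46 kHz.
Within [19 kHz, 30.8 kHz]: 20 kHz, 24 kHz.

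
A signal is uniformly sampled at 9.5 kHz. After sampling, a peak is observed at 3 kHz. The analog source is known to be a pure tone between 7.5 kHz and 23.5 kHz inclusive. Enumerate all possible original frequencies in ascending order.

12.5 kHz, 16 kHz, 22 kHz

Frequencies that alias to 3 kHz are k·fs ± 3 kHz for integer k ≥ 0.
k=0: 3 kHz.
k=1: 6.5 kHz, 12.5 kHz.
k=2: 16 kHz, 22 kHz.
k=3: 25.5 kHz, 31.5 kHz.
Within [7.5 kHz, 23.5 kHz]: 12.5 kHz, 16 kHz, 22 kHz.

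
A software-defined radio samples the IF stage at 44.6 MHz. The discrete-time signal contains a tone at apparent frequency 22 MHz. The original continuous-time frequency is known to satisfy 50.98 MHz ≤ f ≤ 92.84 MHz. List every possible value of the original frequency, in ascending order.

Frequencies that alias to 22 MHz are k·fs ± 22 MHz for integer k ≥ 0.
k=0: 22 MHz.
k=1: 22.6 MHz, 66.6 MHz.
k=2: 67.2 MHz, 111.2 MHz.
k=3: 111.8 MHz, 155.8 MHz.
Within [50.98 MHz, 92.84 MHz]: 66.6 MHz, 67.2 MHz.

66.6 MHz, 67.2 MHz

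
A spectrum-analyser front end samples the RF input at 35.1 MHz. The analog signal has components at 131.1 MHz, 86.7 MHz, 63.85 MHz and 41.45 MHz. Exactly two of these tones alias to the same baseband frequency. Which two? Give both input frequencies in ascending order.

41.45 MHz, 63.85 MHz

fs/2 = 17.55 MHz.
131.1 MHz mod fs = 25.8 MHz.
25.8 MHz > fs/2 = 17.55 MHz, folds to fs − 25.8 MHz = 9.3 MHz.
86.7 MHz mod fs = 16.5 MHz.
16.5 MHz ≤ fs/2 = 17.55 MHz, appears at 16.5 MHz.
63.85 MHz mod fs = 28.75 MHz.
28.75 MHz > fs/2 = 17.55 MHz, folds to fs − 28.75 MHz = 6.35 MHz.
41.45 MHz mod fs = 6.35 MHz.
6.35 MHz ≤ fs/2 = 17.55 MHz, appears at 6.35 MHz.
41.45 MHz and 63.85 MHz both map to 6.35 MHz.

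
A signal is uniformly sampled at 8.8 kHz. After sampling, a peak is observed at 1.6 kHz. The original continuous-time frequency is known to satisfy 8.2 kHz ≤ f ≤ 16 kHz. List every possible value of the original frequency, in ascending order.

10.4 kHz, 16 kHz

Frequencies that alias to 1.6 kHz are k·fs ± 1.6 kHz for integer k ≥ 0.
k=0: 1.6 kHz.
k=1: 7.2 kHz, 10.4 kHz.
k=2: 16 kHz, 19.2 kHz.
k=3: 24.8 kHz, 28 kHz.
Within [8.2 kHz, 16 kHz]: 10.4 kHz, 16 kHz.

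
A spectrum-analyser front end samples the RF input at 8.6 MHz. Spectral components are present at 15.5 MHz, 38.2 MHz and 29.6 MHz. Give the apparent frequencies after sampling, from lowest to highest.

1.7 MHz, 3.8 MHz

fs/2 = 4.3 MHz.
15.5 MHz mod fs = 6.9 MHz.
6.9 MHz > fs/2 = 4.3 MHz, folds to fs − 6.9 MHz = 1.7 MHz.
38.2 MHz mod fs = 3.8 MHz.
3.8 MHz ≤ fs/2 = 4.3 MHz, appears at 3.8 MHz.
29.6 MHz mod fs = 3.8 MHz.
3.8 MHz ≤ fs/2 = 4.3 MHz, appears at 3.8 MHz.
Distinct values: {1.7 MHz, 3.8 MHz}.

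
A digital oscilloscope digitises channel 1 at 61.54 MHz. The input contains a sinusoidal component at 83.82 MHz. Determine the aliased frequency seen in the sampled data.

83.82 MHz mod fs = 22.28 MHz.
22.28 MHz ≤ fs/2 = 30.77 MHz, appears at 22.28 MHz.

22.28 MHz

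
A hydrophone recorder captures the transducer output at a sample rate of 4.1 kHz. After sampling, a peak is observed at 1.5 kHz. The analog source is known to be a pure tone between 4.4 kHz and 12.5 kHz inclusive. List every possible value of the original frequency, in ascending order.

Frequencies that alias to 1.5 kHz are k·fs ± 1.5 kHz for integer k ≥ 0.
k=0: 1.5 kHz.
k=1: 2.6 kHz, 5.6 kHz.
k=2: 6.7 kHz, 9.7 kHz.
k=3: 10.8 kHz, 13.8 kHz.
k=4: 14.9 kHz, 17.9 kHz.
Within [4.4 kHz, 12.5 kHz]: 5.6 kHz, 6.7 kHz, 9.7 kHz, 10.8 kHz.

5.6 kHz, 6.7 kHz, 9.7 kHz, 10.8 kHz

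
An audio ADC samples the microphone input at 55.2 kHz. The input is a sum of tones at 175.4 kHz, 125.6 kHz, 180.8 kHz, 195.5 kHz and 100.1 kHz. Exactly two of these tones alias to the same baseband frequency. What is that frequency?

fs/2 = 27.6 kHz.
175.4 kHz mod fs = 9.8 kHz.
9.8 kHz ≤ fs/2 = 27.6 kHz, appears at 9.8 kHz.
125.6 kHz mod fs = 15.2 kHz.
15.2 kHz ≤ fs/2 = 27.6 kHz, appears at 15.2 kHz.
180.8 kHz mod fs = 15.2 kHz.
15.2 kHz ≤ fs/2 = 27.6 kHz, appears at 15.2 kHz.
195.5 kHz mod fs = 29.9 kHz.
29.9 kHz > fs/2 = 27.6 kHz, folds to fs − 29.9 kHz = 25.3 kHz.
100.1 kHz mod fs = 44.9 kHz.
44.9 kHz > fs/2 = 27.6 kHz, folds to fs − 44.9 kHz = 10.3 kHz.
125.6 kHz and 180.8 kHz both map to 15.2 kHz.

15.2 kHz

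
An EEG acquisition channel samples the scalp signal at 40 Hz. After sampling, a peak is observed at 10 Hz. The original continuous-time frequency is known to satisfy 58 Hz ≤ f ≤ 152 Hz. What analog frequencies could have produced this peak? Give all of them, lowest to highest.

Frequencies that alias to 10 Hz are k·fs ± 10 Hz for integer k ≥ 0.
k=0: 10 Hz.
k=1: 30 Hz, 50 Hz.
k=2: 70 Hz, 90 Hz.
k=3: 110 Hz, 130 Hz.
k=4: 150 Hz, 170 Hz.
k=5: 190 Hz, 210 Hz.
Within [58 Hz, 152 Hz]: 70 Hz, 90 Hz, 110 Hz, 130 Hz, 150 Hz.

70 Hz, 90 Hz, 110 Hz, 130 Hz, 150 Hz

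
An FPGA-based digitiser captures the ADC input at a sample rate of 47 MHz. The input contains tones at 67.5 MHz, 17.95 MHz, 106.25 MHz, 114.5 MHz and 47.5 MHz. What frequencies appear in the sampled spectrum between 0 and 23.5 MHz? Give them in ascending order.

fs/2 = 23.5 MHz.
67.5 MHz mod fs = 20.5 MHz.
20.5 MHz ≤ fs/2 = 23.5 MHz, appears at 20.5 MHz.
17.95 MHz ≤ fs/2 = 23.5 MHz, passes unchanged.
106.25 MHz mod fs = 12.25 MHz.
12.25 MHz ≤ fs/2 = 23.5 MHz, appears at 12.25 MHz.
114.5 MHz mod fs = 20.5 MHz.
20.5 MHz ≤ fs/2 = 23.5 MHz, appears at 20.5 MHz.
47.5 MHz mod fs = 0.5 MHz.
0.5 MHz ≤ fs/2 = 23.5 MHz, appears at 0.5 MHz.
Distinct values: {0.5 MHz, 12.25 MHz, 17.95 MHz, 20.5 MHz}.

0.5 MHz, 12.25 MHz, 17.95 MHz, 20.5 MHz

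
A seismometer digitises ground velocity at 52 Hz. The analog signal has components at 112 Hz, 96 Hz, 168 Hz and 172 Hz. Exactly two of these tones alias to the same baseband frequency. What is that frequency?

8 Hz

fs/2 = 26 Hz.
112 Hz mod fs = 8 Hz.
8 Hz ≤ fs/2 = 26 Hz, appears at 8 Hz.
96 Hz mod fs = 44 Hz.
44 Hz > fs/2 = 26 Hz, folds to fs − 44 Hz = 8 Hz.
168 Hz mod fs = 12 Hz.
12 Hz ≤ fs/2 = 26 Hz, appears at 12 Hz.
172 Hz mod fs = 16 Hz.
16 Hz ≤ fs/2 = 26 Hz, appears at 16 Hz.
96 Hz and 112 Hz both map to 8 Hz.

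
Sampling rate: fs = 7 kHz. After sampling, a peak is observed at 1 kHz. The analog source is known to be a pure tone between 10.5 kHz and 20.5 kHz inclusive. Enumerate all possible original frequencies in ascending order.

Frequencies that alias to 1 kHz are k·fs ± 1 kHz for integer k ≥ 0.
k=0: 1 kHz.
k=1: 6 kHz, 8 kHz.
k=2: 13 kHz, 15 kHz.
k=3: 20 kHz, 22 kHz.
k=4: 27 kHz, 29 kHz.
Within [10.5 kHz, 20.5 kHz]: 13 kHz, 15 kHz, 20 kHz.

13 kHz, 15 kHz, 20 kHz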